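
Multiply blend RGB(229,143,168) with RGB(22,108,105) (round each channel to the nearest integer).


Multiply: C = A×B/255, rounded to nearest integer
R: 229×22/255 = 5038/255 ≈ 19.757 → 20
G: 143×108/255 = 15444/255 ≈ 60.565 → 61
B: 168×105/255 = 17640/255 ≈ 69.176 → 69
= RGB(20, 61, 69)


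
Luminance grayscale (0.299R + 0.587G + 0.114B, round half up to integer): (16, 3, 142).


Gray = 0.299×R + 0.587×G + 0.114×B
Gray = 0.299×16 + 0.587×3 + 0.114×142
Gray = 4.784 + 1.761 + 16.188
Gray = 22.733 → round half up → 23
Gray = 23


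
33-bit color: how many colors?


Colors = 2^bits = 2^33
= 8,589,934,592 colors


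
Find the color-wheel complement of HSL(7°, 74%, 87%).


Complement = opposite side of color wheel = hue + 180°
H' = (7 + 180) mod 360 = 187°
S and L unchanged.
= HSL(187°, 74%, 87%)


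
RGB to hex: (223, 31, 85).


R = 223 → DF (hex)
G = 31 → 1F (hex)
B = 85 → 55 (hex)
Hex = #DF1F55


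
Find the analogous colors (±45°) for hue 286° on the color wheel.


Base hue: 286°
Left analog: (286 - 45) mod 360 = 241°
Right analog: (286 + 45) mod 360 = 331°
Analogous hues = 241° and 331°


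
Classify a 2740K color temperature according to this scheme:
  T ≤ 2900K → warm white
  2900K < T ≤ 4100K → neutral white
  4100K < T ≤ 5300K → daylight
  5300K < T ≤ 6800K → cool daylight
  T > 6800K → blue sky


Temperature: 2740K
2740K ≤ 2900K → warm white
Classification: warm white


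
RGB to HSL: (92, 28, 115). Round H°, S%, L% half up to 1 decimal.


Normalize: R'=92/255≈0.3608, G'=28/255≈0.1098, B'=115/255≈0.4510
Max=115/255, Min=28/255, Δ=Max-Min=87/255
L = (Max+Min)/2 = (115+28)/510 = 143/510 = 0.28039… → L = 28.0%
L ≤ 0.5 → S = Δ/(Max+Min) = 87/(115+28) = 87/143 = 0.60839… → S = 60.8%
(the 1/255 factors cancel in S and H, so raw channel differences can be used)
Max is B' → H = 60 × ((R-G)/Δ + 4) = 60 × ((92-28)/87 + 4)
  64/87 + 4 = 0.7356… + 4 = 4.7356…
  H = 60 × 4.7356… = 284.137…° → H = 284.1°
= HSL(284.1°, 60.8%, 28.0%)


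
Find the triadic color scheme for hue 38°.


Triadic: equally spaced at 120° intervals
H1 = 38°
H2 = (38 + 120) mod 360 = 158°
H3 = (38 + 240) mod 360 = 278°
Triadic = 38°, 158°, 278°


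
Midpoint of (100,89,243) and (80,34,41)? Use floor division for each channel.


Midpoint: each channel = ⌊(C₁+C₂)/2⌋
R: ⌊(100+80)/2⌋ = 90
G: ⌊(89+34)/2⌋ = 61
B: ⌊(243+41)/2⌋ = 142
= RGB(90, 61, 142)


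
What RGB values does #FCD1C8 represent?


FC → 252 (R)
D1 → 209 (G)
C8 → 200 (B)
= RGB(252, 209, 200)


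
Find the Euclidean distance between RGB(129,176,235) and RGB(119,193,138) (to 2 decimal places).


d = √[(R₁-R₂)² + (G₁-G₂)² + (B₁-B₂)²]
d = √[(129-119)² + (176-193)² + (235-138)²]
d = √[100 + 289 + 9409]
d = √9798
d ≈ 98.98


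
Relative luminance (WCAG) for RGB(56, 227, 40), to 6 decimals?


Linearize each channel (sRGB transfer function): c = v/255; c_lin = c/12.92 if c ≤ 0.04045, else ((c+0.055)/1.055)^2.4
  R: 56/255 ≈ 0.219608 > 0.04045 → ((0.219608+0.055)/1.055)^2.4 ≈ 0.039546
  G: 227/255 ≈ 0.890196 > 0.04045 → ((0.890196+0.055)/1.055)^2.4 ≈ 0.768151
  B: 40/255 ≈ 0.156863 > 0.04045 → ((0.156863+0.055)/1.055)^2.4 ≈ 0.021219
R_lin = 0.039546, G_lin = 0.768151, B_lin = 0.021219
L = 0.2126×R + 0.7152×G + 0.0722×B
L = 0.2126×0.039546 + 0.7152×0.768151 + 0.0722×0.021219
L ≈ 0.559321


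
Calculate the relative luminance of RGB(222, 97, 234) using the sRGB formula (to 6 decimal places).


Linearize each channel (sRGB transfer function): c = v/255; c_lin = c/12.92 if c ≤ 0.04045, else ((c+0.055)/1.055)^2.4
  R: 222/255 ≈ 0.870588 > 0.04045 → ((0.870588+0.055)/1.055)^2.4 ≈ 0.730461
  G: 97/255 ≈ 0.380392 > 0.04045 → ((0.380392+0.055)/1.055)^2.4 ≈ 0.119538
  B: 234/255 ≈ 0.917647 > 0.04045 → ((0.917647+0.055)/1.055)^2.4 ≈ 0.822786
R_lin = 0.730461, G_lin = 0.119538, B_lin = 0.822786
L = 0.2126×R + 0.7152×G + 0.0722×B
L = 0.2126×0.730461 + 0.7152×0.119538 + 0.0722×0.822786
L ≈ 0.300195


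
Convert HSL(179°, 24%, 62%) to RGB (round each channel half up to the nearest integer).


H=179°, S=0.24, L=0.62
C = (1-|2L-1|)×S = (1-|0.24|)×0.24 = 0.1824
H' = H/60 = 179/60 ≈ 2.9833; X = C×(1-|H' mod 2 - 1|) = 0.17936
m = L - C/2 = 0.62 - 0.0912 = 0.5288
Sector ⌊H'⌋ = 2 → (R',G',B') = (0.0, 0.1824, 0.17936)
RGB = ((R'+m)×255, (G'+m)×255, (B'+m)×255) = (134.844, 181.356, 180.5808)
Round half up → RGB(135, 181, 181)


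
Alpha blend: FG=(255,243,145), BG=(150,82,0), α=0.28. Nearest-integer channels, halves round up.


C = α×F + (1-α)×B, with 1-α = 0.72
R: 0.28×255 + 0.72×150 = 71.40 + 108.00 = 179.40 → 179
G: 0.28×243 + 0.72×82 = 68.04 + 59.04 = 127.08 → 127
B: 0.28×145 + 0.72×0 = 40.60 + 0.00 = 40.60 → 41
= RGB(179, 127, 41)


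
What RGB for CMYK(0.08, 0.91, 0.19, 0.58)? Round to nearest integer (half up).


R = 255 × (1-C) × (1-K) = 255 × 0.92 × 0.42 = 98.532 → 99
G = 255 × (1-M) × (1-K) = 255 × 0.09 × 0.42 = 9.639 → 10
B = 255 × (1-Y) × (1-K) = 255 × 0.81 × 0.42 = 86.751 → 87
= RGB(99, 10, 87)


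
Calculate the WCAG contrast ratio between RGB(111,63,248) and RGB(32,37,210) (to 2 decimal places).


Linearize each sRGB channel c=v/255: c/12.92 if c ≤ 0.04045 else ((c+0.055)/1.055)^2.4
L = 0.2126×R_lin + 0.7152×G_lin + 0.0722×B_lin
Color 1 (111,63,248):
  R=111: 111/255≈0.4353 > 0.04045 → ((0.4353+0.055)/1.055)^2.4 ≈ 0.15896
  G=63: 63/255≈0.2471 > 0.04045 → ((0.2471+0.055)/1.055)^2.4 ≈ 0.04971
  B=248: 248/255≈0.9725 > 0.04045 → ((0.9725+0.055)/1.055)^2.4 ≈ 0.93869
  L1 = 0.2126×0.15896 + 0.7152×0.04971 + 0.0722×0.93869 ≈ 0.13712
Color 2 (32,37,210):
  R=32: 32/255≈0.1255 > 0.04045 → ((0.1255+0.055)/1.055)^2.4 ≈ 0.01444
  G=37: 37/255≈0.1451 > 0.04045 → ((0.1451+0.055)/1.055)^2.4 ≈ 0.01850
  B=210: 210/255≈0.8235 > 0.04045 → ((0.8235+0.055)/1.055)^2.4 ≈ 0.64448
  L2 = 0.2126×0.01444 + 0.7152×0.01850 + 0.0722×0.64448 ≈ 0.06283
Lighter = 0.13712, Darker = 0.06283
Ratio = (L_lighter + 0.05) / (L_darker + 0.05)
Ratio = (0.13712 + 0.05) / (0.06283 + 0.05) = 0.18712 / 0.11283 ≈ 1.6584
Ratio ≈ 1.66:1


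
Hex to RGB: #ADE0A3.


AD → 173 (R)
E0 → 224 (G)
A3 → 163 (B)
= RGB(173, 224, 163)


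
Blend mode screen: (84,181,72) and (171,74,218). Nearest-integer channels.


Screen: C = 255 - (255-A)×(255-B)/255, rounded to nearest integer
R: 255 - (255-84)×(255-171)/255 = 255 - 14364/255 ≈ 255 - 56.329 = 198.671 → 199
G: 255 - (255-181)×(255-74)/255 = 255 - 13394/255 ≈ 255 - 52.525 = 202.475 → 202
B: 255 - (255-72)×(255-218)/255 = 255 - 6771/255 ≈ 255 - 26.553 = 228.447 → 228
= RGB(199, 202, 228)


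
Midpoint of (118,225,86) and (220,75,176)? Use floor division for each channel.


Midpoint: each channel = ⌊(C₁+C₂)/2⌋
R: ⌊(118+220)/2⌋ = 169
G: ⌊(225+75)/2⌋ = 150
B: ⌊(86+176)/2⌋ = 131
= RGB(169, 150, 131)


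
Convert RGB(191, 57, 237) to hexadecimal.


R = 191 → BF (hex)
G = 57 → 39 (hex)
B = 237 → ED (hex)
Hex = #BF39ED


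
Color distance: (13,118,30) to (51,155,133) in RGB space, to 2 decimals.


d = √[(R₁-R₂)² + (G₁-G₂)² + (B₁-B₂)²]
d = √[(13-51)² + (118-155)² + (30-133)²]
d = √[1444 + 1369 + 10609]
d = √13422
d ≈ 115.85


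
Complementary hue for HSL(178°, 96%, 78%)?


Complement = opposite side of color wheel = hue + 180°
H' = (178 + 180) mod 360 = 358°
S and L unchanged.
= HSL(358°, 96%, 78%)


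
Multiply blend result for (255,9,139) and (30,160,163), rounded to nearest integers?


Multiply: C = A×B/255, rounded to nearest integer
R: 255×30/255 = 7650/255 ≈ 30.000 → 30
G: 9×160/255 = 1440/255 ≈ 5.647 → 6
B: 139×163/255 = 22657/255 ≈ 88.851 → 89
= RGB(30, 6, 89)


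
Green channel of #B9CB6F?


Color: #B9CB6F
R = B9 = 185
G = CB = 203
B = 6F = 111
Green = 203


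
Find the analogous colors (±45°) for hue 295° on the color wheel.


Base hue: 295°
Left analog: (295 - 45) mod 360 = 250°
Right analog: (295 + 45) mod 360 = 340°
Analogous hues = 250° and 340°


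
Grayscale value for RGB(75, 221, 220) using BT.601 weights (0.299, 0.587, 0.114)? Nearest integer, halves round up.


Gray = 0.299×R + 0.587×G + 0.114×B
Gray = 0.299×75 + 0.587×221 + 0.114×220
Gray = 22.425 + 129.727 + 25.080
Gray = 177.232 → round half up → 177
Gray = 177


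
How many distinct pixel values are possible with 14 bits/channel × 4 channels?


Total bits = 14 bits/channel × 4 channels = 56 bits
Distinct pixel values = 2^56
= 72,057,594,037,927,936 pixel values


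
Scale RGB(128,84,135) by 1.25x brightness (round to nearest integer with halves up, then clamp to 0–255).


Multiply each channel by 1.25, round half up, clamp to [0, 255]
R: 128×1.25 = 160
G: 84×1.25 = 105
B: 135×1.25 = 168.75 → round → 169
= RGB(160, 105, 169)


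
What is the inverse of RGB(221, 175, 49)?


Invert: (255-R, 255-G, 255-B)
R: 255-221 = 34
G: 255-175 = 80
B: 255-49 = 206
= RGB(34, 80, 206)


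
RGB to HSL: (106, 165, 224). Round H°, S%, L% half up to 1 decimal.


Normalize: R'=106/255≈0.4157, G'=165/255≈0.6471, B'=224/255≈0.8784
Max=224/255, Min=106/255, Δ=Max-Min=118/255
L = (Max+Min)/2 = (224+106)/510 = 330/510 = 0.64705… → L = 64.7%
L > 0.5 → S = Δ/(2-Max-Min) = 118/(510-224-106) = 118/180 = 0.65555… → S = 65.6%
(the 1/255 factors cancel in S and H, so raw channel differences can be used)
Max is B' → H = 60 × ((R-G)/Δ + 4) = 60 × ((106-165)/118 + 4)
  -59/118 + 4 = -0.5 + 4 = 3.5
  H = 60 × 3.5 = 210° → H = 210.0°
= HSL(210.0°, 65.6%, 64.7%)


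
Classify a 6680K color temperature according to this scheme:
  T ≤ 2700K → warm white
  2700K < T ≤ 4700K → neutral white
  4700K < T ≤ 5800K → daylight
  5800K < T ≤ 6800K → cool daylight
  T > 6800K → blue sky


Temperature: 6680K
5800K < 6680K ≤ 6800K → cool daylight
Classification: cool daylight


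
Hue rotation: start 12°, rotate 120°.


New hue = (H + rotation) mod 360
New hue = (12 + 120) mod 360
= 132 mod 360
= 132°


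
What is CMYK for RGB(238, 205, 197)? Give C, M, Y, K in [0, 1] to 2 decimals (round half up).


R'=238/255≈0.9333, G'=205/255≈0.8039, B'=197/255≈0.7725
K = 1 - max(R',G',B') = 1 - 238/255 = 17/255 = 0.06666… → 0.07
(1-R'-K)/(1-K) simplifies to (max-R)/max with max = 238:
C = (238-238)/238 = 0/238 = 0 → 0.00
M = (238-205)/238 = 33/238 = 0.13865… → 0.14
Y = (238-197)/238 = 41/238 = 0.17226… → 0.17
= CMYK(0.00, 0.14, 0.17, 0.07)


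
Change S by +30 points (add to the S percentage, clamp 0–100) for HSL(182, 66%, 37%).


Original S = 66%
Adjustment = +30 percentage points
New S = 66 + (30) = 96
Clamp to [0, 100] → 96
= HSL(182°, 96%, 37%)


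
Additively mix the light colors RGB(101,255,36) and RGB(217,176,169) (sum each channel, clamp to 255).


Additive: each channel = min(255, C₁+C₂)
R: 101+217 = 318 → 255
G: 255+176 = 431 → 255
B: 36+169 = 205 → 205
= RGB(255, 255, 205)


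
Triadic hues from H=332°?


Triadic: equally spaced at 120° intervals
H1 = 332°
H2 = (332 + 120) mod 360 = 92°
H3 = (332 + 240) mod 360 = 212°
Triadic = 332°, 92°, 212°


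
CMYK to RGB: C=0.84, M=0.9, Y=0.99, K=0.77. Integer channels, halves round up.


R = 255 × (1-C) × (1-K) = 255 × 0.16 × 0.23 = 9.384 → 9
G = 255 × (1-M) × (1-K) = 255 × 0.10 × 0.23 = 5.865 → 6
B = 255 × (1-Y) × (1-K) = 255 × 0.01 × 0.23 = 0.5865 → 1
= RGB(9, 6, 1)


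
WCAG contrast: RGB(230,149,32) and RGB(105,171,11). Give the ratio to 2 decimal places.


Linearize each sRGB channel c=v/255: c/12.92 if c ≤ 0.04045 else ((c+0.055)/1.055)^2.4
L = 0.2126×R_lin + 0.7152×G_lin + 0.0722×B_lin
Color 1 (230,149,32):
  R=230: 230/255≈0.9020 > 0.04045 → ((0.9020+0.055)/1.055)^2.4 ≈ 0.79130
  G=149: 149/255≈0.5843 > 0.04045 → ((0.5843+0.055)/1.055)^2.4 ≈ 0.30054
  B=32: 32/255≈0.1255 > 0.04045 → ((0.1255+0.055)/1.055)^2.4 ≈ 0.01444
  L1 = 0.2126×0.79130 + 0.7152×0.30054 + 0.0722×0.01444 ≈ 0.38422
Color 2 (105,171,11):
  R=105: 105/255≈0.4118 > 0.04045 → ((0.4118+0.055)/1.055)^2.4 ≈ 0.14126
  G=171: 171/255≈0.6706 > 0.04045 → ((0.6706+0.055)/1.055)^2.4 ≈ 0.40724
  B=11: 11/255≈0.0431 > 0.04045 → ((0.0431+0.055)/1.055)^2.4 ≈ 0.00335
  L2 = 0.2126×0.14126 + 0.7152×0.40724 + 0.0722×0.00335 ≈ 0.32153
Lighter = 0.38422, Darker = 0.32153
Ratio = (L_lighter + 0.05) / (L_darker + 0.05)
Ratio = (0.38422 + 0.05) / (0.32153 + 0.05) = 0.43422 / 0.37153 ≈ 1.1687
Ratio ≈ 1.17:1


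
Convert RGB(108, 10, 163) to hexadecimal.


R = 108 → 6C (hex)
G = 10 → 0A (hex)
B = 163 → A3 (hex)
Hex = #6C0AA3


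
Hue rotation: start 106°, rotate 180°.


New hue = (H + rotation) mod 360
New hue = (106 + 180) mod 360
= 286 mod 360
= 286°


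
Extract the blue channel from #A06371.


Color: #A06371
R = A0 = 160
G = 63 = 99
B = 71 = 113
Blue = 113


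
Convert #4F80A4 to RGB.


4F → 79 (R)
80 → 128 (G)
A4 → 164 (B)
= RGB(79, 128, 164)


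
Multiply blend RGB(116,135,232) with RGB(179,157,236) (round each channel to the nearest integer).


Multiply: C = A×B/255, rounded to nearest integer
R: 116×179/255 = 20764/255 ≈ 81.427 → 81
G: 135×157/255 = 21195/255 ≈ 83.118 → 83
B: 232×236/255 = 54752/255 ≈ 214.714 → 215
= RGB(81, 83, 215)


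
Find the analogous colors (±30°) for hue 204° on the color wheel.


Base hue: 204°
Left analog: (204 - 30) mod 360 = 174°
Right analog: (204 + 30) mod 360 = 234°
Analogous hues = 174° and 234°


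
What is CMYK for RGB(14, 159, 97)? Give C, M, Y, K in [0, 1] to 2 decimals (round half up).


R'=14/255≈0.0549, G'=159/255≈0.6235, B'=97/255≈0.3804
K = 1 - max(R',G',B') = 1 - 159/255 = 96/255 = 0.37647… → 0.38
(1-R'-K)/(1-K) simplifies to (max-R)/max with max = 159:
C = (159-14)/159 = 145/159 = 0.91194… → 0.91
M = (159-159)/159 = 0/159 = 0 → 0.00
Y = (159-97)/159 = 62/159 = 0.38993… → 0.39
= CMYK(0.91, 0.00, 0.39, 0.38)


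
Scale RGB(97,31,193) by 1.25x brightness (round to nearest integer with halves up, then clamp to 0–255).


Multiply each channel by 1.25, round half up, clamp to [0, 255]
R: 97×1.25 = 121.25 → round → 121
G: 31×1.25 = 38.75 → round → 39
B: 193×1.25 = 241.25 → round → 241
= RGB(121, 39, 241)


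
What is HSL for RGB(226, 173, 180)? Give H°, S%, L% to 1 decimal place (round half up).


Normalize: R'=226/255≈0.8863, G'=173/255≈0.6784, B'=180/255≈0.7059
Max=226/255, Min=173/255, Δ=Max-Min=53/255
L = (Max+Min)/2 = (226+173)/510 = 399/510 = 0.78235… → L = 78.2%
L > 0.5 → S = Δ/(2-Max-Min) = 53/(510-226-173) = 53/111 = 0.47747… → S = 47.7%
(the 1/255 factors cancel in S and H, so raw channel differences can be used)
Max is R' → H = 60 × (((G-B)/Δ) mod 6) = 60 × (((173-180)/53) mod 6)
  (-7)/53 = -0.1320…; negative, so add 6 → 5.8679…
  H = 60 × 5.8679… = 352.075…° → H = 352.1°
= HSL(352.1°, 47.7%, 78.2%)


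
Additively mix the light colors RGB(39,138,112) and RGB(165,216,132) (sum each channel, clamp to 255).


Additive: each channel = min(255, C₁+C₂)
R: 39+165 = 204 → 204
G: 138+216 = 354 → 255
B: 112+132 = 244 → 244
= RGB(204, 255, 244)


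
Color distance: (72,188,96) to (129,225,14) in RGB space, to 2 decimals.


d = √[(R₁-R₂)² + (G₁-G₂)² + (B₁-B₂)²]
d = √[(72-129)² + (188-225)² + (96-14)²]
d = √[3249 + 1369 + 6724]
d = √11342
d ≈ 106.50


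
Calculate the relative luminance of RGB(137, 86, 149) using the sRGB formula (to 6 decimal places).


Linearize each channel (sRGB transfer function): c = v/255; c_lin = c/12.92 if c ≤ 0.04045, else ((c+0.055)/1.055)^2.4
  R: 137/255 ≈ 0.537255 > 0.04045 → ((0.537255+0.055)/1.055)^2.4 ≈ 0.250158
  G: 86/255 ≈ 0.337255 > 0.04045 → ((0.337255+0.055)/1.055)^2.4 ≈ 0.093059
  B: 149/255 ≈ 0.584314 > 0.04045 → ((0.584314+0.055)/1.055)^2.4 ≈ 0.300544
R_lin = 0.250158, G_lin = 0.093059, B_lin = 0.300544
L = 0.2126×R + 0.7152×G + 0.0722×B
L = 0.2126×0.250158 + 0.7152×0.093059 + 0.0722×0.300544
L ≈ 0.141439


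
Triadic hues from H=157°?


Triadic: equally spaced at 120° intervals
H1 = 157°
H2 = (157 + 120) mod 360 = 277°
H3 = (157 + 240) mod 360 = 37°
Triadic = 157°, 277°, 37°


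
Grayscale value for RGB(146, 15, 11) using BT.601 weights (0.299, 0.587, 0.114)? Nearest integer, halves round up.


Gray = 0.299×R + 0.587×G + 0.114×B
Gray = 0.299×146 + 0.587×15 + 0.114×11
Gray = 43.654 + 8.805 + 1.254
Gray = 53.713 → round half up → 54
Gray = 54


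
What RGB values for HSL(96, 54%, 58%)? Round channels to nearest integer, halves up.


H=96°, S=0.54, L=0.58
C = (1-|2L-1|)×S = (1-|0.16|)×0.54 = 0.4536
H' = H/60 = 96/60 ≈ 1.6000; X = C×(1-|H' mod 2 - 1|) = 0.18144
m = L - C/2 = 0.58 - 0.2268 = 0.3532
Sector ⌊H'⌋ = 1 → (R',G',B') = (0.18144, 0.4536, 0.0)
RGB = ((R'+m)×255, (G'+m)×255, (B'+m)×255) = (136.3332, 205.734, 90.066)
Round half up → RGB(136, 206, 90)


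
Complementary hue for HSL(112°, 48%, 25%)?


Complement = opposite side of color wheel = hue + 180°
H' = (112 + 180) mod 360 = 292°
S and L unchanged.
= HSL(292°, 48%, 25%)


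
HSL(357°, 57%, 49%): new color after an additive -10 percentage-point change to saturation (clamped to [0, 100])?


Original S = 57%
Adjustment = -10 percentage points
New S = 57 + (-10) = 47
Clamp to [0, 100] → 47
= HSL(357°, 47%, 49%)


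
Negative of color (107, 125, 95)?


Invert: (255-R, 255-G, 255-B)
R: 255-107 = 148
G: 255-125 = 130
B: 255-95 = 160
= RGB(148, 130, 160)


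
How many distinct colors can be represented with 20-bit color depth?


Colors = 2^bits = 2^20
= 1,048,576 colors


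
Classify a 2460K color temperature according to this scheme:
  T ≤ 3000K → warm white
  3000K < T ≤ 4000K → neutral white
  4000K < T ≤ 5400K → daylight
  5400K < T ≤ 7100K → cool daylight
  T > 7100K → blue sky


Temperature: 2460K
2460K ≤ 3000K → warm white
Classification: warm white


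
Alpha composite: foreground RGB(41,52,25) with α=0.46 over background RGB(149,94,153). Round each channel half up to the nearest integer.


C = α×F + (1-α)×B, with 1-α = 0.54
R: 0.46×41 + 0.54×149 = 18.86 + 80.46 = 99.32 → 99
G: 0.46×52 + 0.54×94 = 23.92 + 50.76 = 74.68 → 75
B: 0.46×25 + 0.54×153 = 11.50 + 82.62 = 94.12 → 94
= RGB(99, 75, 94)


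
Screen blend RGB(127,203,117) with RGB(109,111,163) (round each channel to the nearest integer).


Screen: C = 255 - (255-A)×(255-B)/255, rounded to nearest integer
R: 255 - (255-127)×(255-109)/255 = 255 - 18688/255 ≈ 255 - 73.286 = 181.714 → 182
G: 255 - (255-203)×(255-111)/255 = 255 - 7488/255 ≈ 255 - 29.365 = 225.635 → 226
B: 255 - (255-117)×(255-163)/255 = 255 - 12696/255 ≈ 255 - 49.788 = 205.212 → 205
= RGB(182, 226, 205)


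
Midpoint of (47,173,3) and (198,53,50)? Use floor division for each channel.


Midpoint: each channel = ⌊(C₁+C₂)/2⌋
R: ⌊(47+198)/2⌋ = 122
G: ⌊(173+53)/2⌋ = 113
B: ⌊(3+50)/2⌋ = 26
= RGB(122, 113, 26)


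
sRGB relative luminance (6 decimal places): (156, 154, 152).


Linearize each channel (sRGB transfer function): c = v/255; c_lin = c/12.92 if c ≤ 0.04045, else ((c+0.055)/1.055)^2.4
  R: 156/255 ≈ 0.611765 > 0.04045 → ((0.611765+0.055)/1.055)^2.4 ≈ 0.332452
  G: 154/255 ≈ 0.603922 > 0.04045 → ((0.603922+0.055)/1.055)^2.4 ≈ 0.323143
  B: 152/255 ≈ 0.596078 > 0.04045 → ((0.596078+0.055)/1.055)^2.4 ≈ 0.313989
R_lin = 0.332452, G_lin = 0.323143, B_lin = 0.313989
L = 0.2126×R + 0.7152×G + 0.0722×B
L = 0.2126×0.332452 + 0.7152×0.323143 + 0.0722×0.313989
L ≈ 0.324461


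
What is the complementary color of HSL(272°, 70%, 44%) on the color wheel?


Complement = opposite side of color wheel = hue + 180°
H' = (272 + 180) mod 360 = 92°
S and L unchanged.
= HSL(92°, 70%, 44%)


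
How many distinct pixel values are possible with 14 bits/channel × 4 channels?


Total bits = 14 bits/channel × 4 channels = 56 bits
Distinct pixel values = 2^56
= 72,057,594,037,927,936 pixel values


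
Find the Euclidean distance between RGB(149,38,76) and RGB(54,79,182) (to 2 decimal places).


d = √[(R₁-R₂)² + (G₁-G₂)² + (B₁-B₂)²]
d = √[(149-54)² + (38-79)² + (76-182)²]
d = √[9025 + 1681 + 11236]
d = √21942
d ≈ 148.13


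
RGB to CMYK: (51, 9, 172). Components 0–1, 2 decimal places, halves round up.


R'=51/255≈0.2000, G'=9/255≈0.0353, B'=172/255≈0.6745
K = 1 - max(R',G',B') = 1 - 172/255 = 83/255 = 0.32549… → 0.33
(1-R'-K)/(1-K) simplifies to (max-R)/max with max = 172:
C = (172-51)/172 = 121/172 = 0.70348… → 0.70
M = (172-9)/172 = 163/172 = 0.94767… → 0.95
Y = (172-172)/172 = 0/172 = 0 → 0.00
= CMYK(0.70, 0.95, 0.00, 0.33)


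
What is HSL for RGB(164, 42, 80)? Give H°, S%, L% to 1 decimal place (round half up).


Normalize: R'=164/255≈0.6431, G'=42/255≈0.1647, B'=80/255≈0.3137
Max=164/255, Min=42/255, Δ=Max-Min=122/255
L = (Max+Min)/2 = (164+42)/510 = 206/510 = 0.40392… → L = 40.4%
L ≤ 0.5 → S = Δ/(Max+Min) = 122/(164+42) = 122/206 = 0.59223… → S = 59.2%
(the 1/255 factors cancel in S and H, so raw channel differences can be used)
Max is R' → H = 60 × (((G-B)/Δ) mod 6) = 60 × (((42-80)/122) mod 6)
  (-38)/122 = -0.3114…; negative, so add 6 → 5.6885…
  H = 60 × 5.6885… = 341.311…° → H = 341.3°
= HSL(341.3°, 59.2%, 40.4%)


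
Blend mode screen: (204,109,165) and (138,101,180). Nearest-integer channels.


Screen: C = 255 - (255-A)×(255-B)/255, rounded to nearest integer
R: 255 - (255-204)×(255-138)/255 = 255 - 5967/255 ≈ 255 - 23.400 = 231.600 → 232
G: 255 - (255-109)×(255-101)/255 = 255 - 22484/255 ≈ 255 - 88.173 = 166.827 → 167
B: 255 - (255-165)×(255-180)/255 = 255 - 6750/255 ≈ 255 - 26.471 = 228.529 → 229
= RGB(232, 167, 229)


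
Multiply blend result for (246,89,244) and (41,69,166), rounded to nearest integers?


Multiply: C = A×B/255, rounded to nearest integer
R: 246×41/255 = 10086/255 ≈ 39.553 → 40
G: 89×69/255 = 6141/255 ≈ 24.082 → 24
B: 244×166/255 = 40504/255 ≈ 158.839 → 159
= RGB(40, 24, 159)


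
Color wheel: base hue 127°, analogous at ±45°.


Base hue: 127°
Left analog: (127 - 45) mod 360 = 82°
Right analog: (127 + 45) mod 360 = 172°
Analogous hues = 82° and 172°


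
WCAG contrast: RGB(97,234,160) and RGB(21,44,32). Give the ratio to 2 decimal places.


Linearize each sRGB channel c=v/255: c/12.92 if c ≤ 0.04045 else ((c+0.055)/1.055)^2.4
L = 0.2126×R_lin + 0.7152×G_lin + 0.0722×B_lin
Color 1 (97,234,160):
  R=97: 97/255≈0.3804 > 0.04045 → ((0.3804+0.055)/1.055)^2.4 ≈ 0.11954
  G=234: 234/255≈0.9176 > 0.04045 → ((0.9176+0.055)/1.055)^2.4 ≈ 0.82279
  B=160: 160/255≈0.6275 > 0.04045 → ((0.6275+0.055)/1.055)^2.4 ≈ 0.35153
  L1 = 0.2126×0.11954 + 0.7152×0.82279 + 0.0722×0.35153 ≈ 0.63925
Color 2 (21,44,32):
  R=21: 21/255≈0.0824 > 0.04045 → ((0.0824+0.055)/1.055)^2.4 ≈ 0.00750
  G=44: 44/255≈0.1725 > 0.04045 → ((0.1725+0.055)/1.055)^2.4 ≈ 0.02519
  B=32: 32/255≈0.1255 > 0.04045 → ((0.1255+0.055)/1.055)^2.4 ≈ 0.01444
  L2 = 0.2126×0.00750 + 0.7152×0.02519 + 0.0722×0.01444 ≈ 0.02065
Lighter = 0.63925, Darker = 0.02065
Ratio = (L_lighter + 0.05) / (L_darker + 0.05)
Ratio = (0.63925 + 0.05) / (0.02065 + 0.05) = 0.68925 / 0.07065 ≈ 9.7557
Ratio ≈ 9.76:1


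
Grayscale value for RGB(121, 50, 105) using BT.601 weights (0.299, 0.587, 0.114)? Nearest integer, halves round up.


Gray = 0.299×R + 0.587×G + 0.114×B
Gray = 0.299×121 + 0.587×50 + 0.114×105
Gray = 36.179 + 29.350 + 11.970
Gray = 77.499 → round half up → 77
Gray = 77


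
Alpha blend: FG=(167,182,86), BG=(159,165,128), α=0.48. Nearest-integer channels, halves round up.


C = α×F + (1-α)×B, with 1-α = 0.52
R: 0.48×167 + 0.52×159 = 80.16 + 82.68 = 162.84 → 163
G: 0.48×182 + 0.52×165 = 87.36 + 85.80 = 173.16 → 173
B: 0.48×86 + 0.52×128 = 41.28 + 66.56 = 107.84 → 108
= RGB(163, 173, 108)


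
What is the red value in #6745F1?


Color: #6745F1
R = 67 = 103
G = 45 = 69
B = F1 = 241
Red = 103


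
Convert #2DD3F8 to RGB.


2D → 45 (R)
D3 → 211 (G)
F8 → 248 (B)
= RGB(45, 211, 248)


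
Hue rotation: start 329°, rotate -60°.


New hue = (H + rotation) mod 360
New hue = (329 -60) mod 360
= 269 mod 360
= 269°


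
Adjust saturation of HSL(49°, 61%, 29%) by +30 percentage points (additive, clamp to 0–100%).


Original S = 61%
Adjustment = +30 percentage points
New S = 61 + (30) = 91
Clamp to [0, 100] → 91
= HSL(49°, 91%, 29%)


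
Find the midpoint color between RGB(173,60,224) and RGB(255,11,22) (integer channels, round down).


Midpoint: each channel = ⌊(C₁+C₂)/2⌋
R: ⌊(173+255)/2⌋ = 214
G: ⌊(60+11)/2⌋ = 35
B: ⌊(224+22)/2⌋ = 123
= RGB(214, 35, 123)


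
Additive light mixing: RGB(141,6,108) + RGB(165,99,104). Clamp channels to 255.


Additive: each channel = min(255, C₁+C₂)
R: 141+165 = 306 → 255
G: 6+99 = 105 → 105
B: 108+104 = 212 → 212
= RGB(255, 105, 212)


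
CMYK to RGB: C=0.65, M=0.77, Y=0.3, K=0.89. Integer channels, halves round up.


R = 255 × (1-C) × (1-K) = 255 × 0.35 × 0.11 = 9.8175 → 10
G = 255 × (1-M) × (1-K) = 255 × 0.23 × 0.11 = 6.4515 → 6
B = 255 × (1-Y) × (1-K) = 255 × 0.70 × 0.11 = 19.635 → 20
= RGB(10, 6, 20)


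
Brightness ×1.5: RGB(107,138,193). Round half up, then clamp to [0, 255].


Multiply each channel by 1.5, round half up, clamp to [0, 255]
R: 107×1.5 = 160.5 → round → 161
G: 138×1.5 = 207
B: 193×1.5 = 289.5 → round → 290 → clamp → 255
= RGB(161, 207, 255)


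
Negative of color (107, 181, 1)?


Invert: (255-R, 255-G, 255-B)
R: 255-107 = 148
G: 255-181 = 74
B: 255-1 = 254
= RGB(148, 74, 254)


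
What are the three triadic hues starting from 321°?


Triadic: equally spaced at 120° intervals
H1 = 321°
H2 = (321 + 120) mod 360 = 81°
H3 = (321 + 240) mod 360 = 201°
Triadic = 321°, 81°, 201°


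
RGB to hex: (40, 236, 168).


R = 40 → 28 (hex)
G = 236 → EC (hex)
B = 168 → A8 (hex)
Hex = #28ECA8


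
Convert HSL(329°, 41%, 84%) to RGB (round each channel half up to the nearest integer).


H=329°, S=0.41, L=0.84
C = (1-|2L-1|)×S = (1-|0.68|)×0.41 = 0.1312
H' = H/60 = 329/60 ≈ 5.4833; X = C×(1-|H' mod 2 - 1|) ≈ 0.0678
m = L - C/2 = 0.84 - 0.0656 = 0.7744
Sector ⌊H'⌋ = 5 → (R',G',B') = (0.1312, 0.0, ≈0.0678)
RGB = ((R'+m)×255, (G'+m)×255, (B'+m)×255) = (230.928, 197.472, 214.7576)
Round half up → RGB(231, 197, 215)


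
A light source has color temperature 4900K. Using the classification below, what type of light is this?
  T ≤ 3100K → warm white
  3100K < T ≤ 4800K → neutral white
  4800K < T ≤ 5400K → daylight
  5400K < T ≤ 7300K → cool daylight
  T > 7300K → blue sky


Temperature: 4900K
4800K < 4900K ≤ 5400K → daylight
Classification: daylight


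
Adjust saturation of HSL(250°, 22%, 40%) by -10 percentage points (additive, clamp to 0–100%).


Original S = 22%
Adjustment = -10 percentage points
New S = 22 + (-10) = 12
Clamp to [0, 100] → 12
= HSL(250°, 12%, 40%)


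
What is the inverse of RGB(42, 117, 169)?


Invert: (255-R, 255-G, 255-B)
R: 255-42 = 213
G: 255-117 = 138
B: 255-169 = 86
= RGB(213, 138, 86)


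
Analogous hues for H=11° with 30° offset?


Base hue: 11°
Left analog: (11 - 30) mod 360 = 341°
Right analog: (11 + 30) mod 360 = 41°
Analogous hues = 341° and 41°


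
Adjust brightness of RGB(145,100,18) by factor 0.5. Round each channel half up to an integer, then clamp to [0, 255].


Multiply each channel by 0.5, round half up, clamp to [0, 255]
R: 145×0.5 = 72.5 → round → 73
G: 100×0.5 = 50
B: 18×0.5 = 9
= RGB(73, 50, 9)


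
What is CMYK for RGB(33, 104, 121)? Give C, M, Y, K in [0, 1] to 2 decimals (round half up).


R'=33/255≈0.1294, G'=104/255≈0.4078, B'=121/255≈0.4745
K = 1 - max(R',G',B') = 1 - 121/255 = 134/255 = 0.52549… → 0.53
(1-R'-K)/(1-K) simplifies to (max-R)/max with max = 121:
C = (121-33)/121 = 88/121 = 0.72727… → 0.73
M = (121-104)/121 = 17/121 = 0.14049… → 0.14
Y = (121-121)/121 = 0/121 = 0 → 0.00
= CMYK(0.73, 0.14, 0.00, 0.53)


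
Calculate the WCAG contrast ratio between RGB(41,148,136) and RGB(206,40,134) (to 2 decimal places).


Linearize each sRGB channel c=v/255: c/12.92 if c ≤ 0.04045 else ((c+0.055)/1.055)^2.4
L = 0.2126×R_lin + 0.7152×G_lin + 0.0722×B_lin
Color 1 (41,148,136):
  R=41: 41/255≈0.1608 > 0.04045 → ((0.1608+0.055)/1.055)^2.4 ≈ 0.02217
  G=148: 148/255≈0.5804 > 0.04045 → ((0.5804+0.055)/1.055)^2.4 ≈ 0.29614
  B=136: 136/255≈0.5333 > 0.04045 → ((0.5333+0.055)/1.055)^2.4 ≈ 0.24620
  L1 = 0.2126×0.02217 + 0.7152×0.29614 + 0.0722×0.24620 ≈ 0.23429
Color 2 (206,40,134):
  R=206: 206/255≈0.8078 > 0.04045 → ((0.8078+0.055)/1.055)^2.4 ≈ 0.61721
  G=40: 40/255≈0.1569 > 0.04045 → ((0.1569+0.055)/1.055)^2.4 ≈ 0.02122
  B=134: 134/255≈0.5255 > 0.04045 → ((0.5255+0.055)/1.055)^2.4 ≈ 0.23840
  L2 = 0.2126×0.61721 + 0.7152×0.02122 + 0.0722×0.23840 ≈ 0.16361
Lighter = 0.23429, Darker = 0.16361
Ratio = (L_lighter + 0.05) / (L_darker + 0.05)
Ratio = (0.23429 + 0.05) / (0.16361 + 0.05) = 0.28429 / 0.21361 ≈ 1.3309
Ratio ≈ 1.33:1


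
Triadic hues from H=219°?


Triadic: equally spaced at 120° intervals
H1 = 219°
H2 = (219 + 120) mod 360 = 339°
H3 = (219 + 240) mod 360 = 99°
Triadic = 219°, 339°, 99°


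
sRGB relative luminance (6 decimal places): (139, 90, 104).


Linearize each channel (sRGB transfer function): c = v/255; c_lin = c/12.92 if c ≤ 0.04045, else ((c+0.055)/1.055)^2.4
  R: 139/255 ≈ 0.545098 > 0.04045 → ((0.545098+0.055)/1.055)^2.4 ≈ 0.258183
  G: 90/255 ≈ 0.352941 > 0.04045 → ((0.352941+0.055)/1.055)^2.4 ≈ 0.102242
  B: 104/255 ≈ 0.407843 > 0.04045 → ((0.407843+0.055)/1.055)^2.4 ≈ 0.138432
R_lin = 0.258183, G_lin = 0.102242, B_lin = 0.138432
L = 0.2126×R + 0.7152×G + 0.0722×B
L = 0.2126×0.258183 + 0.7152×0.102242 + 0.0722×0.138432
L ≈ 0.138008


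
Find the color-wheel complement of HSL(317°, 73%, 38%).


Complement = opposite side of color wheel = hue + 180°
H' = (317 + 180) mod 360 = 137°
S and L unchanged.
= HSL(137°, 73%, 38%)


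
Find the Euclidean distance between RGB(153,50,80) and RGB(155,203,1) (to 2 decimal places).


d = √[(R₁-R₂)² + (G₁-G₂)² + (B₁-B₂)²]
d = √[(153-155)² + (50-203)² + (80-1)²]
d = √[4 + 23409 + 6241]
d = √29654
d ≈ 172.20


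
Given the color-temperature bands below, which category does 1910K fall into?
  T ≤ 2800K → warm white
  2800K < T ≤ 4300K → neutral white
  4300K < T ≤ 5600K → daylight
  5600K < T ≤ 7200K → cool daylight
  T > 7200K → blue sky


Temperature: 1910K
1910K ≤ 2800K → warm white
Classification: warm white


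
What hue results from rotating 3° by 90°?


New hue = (H + rotation) mod 360
New hue = (3 + 90) mod 360
= 93 mod 360
= 93°


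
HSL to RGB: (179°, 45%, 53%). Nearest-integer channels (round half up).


H=179°, S=0.45, L=0.53
C = (1-|2L-1|)×S = (1-|0.06|)×0.45 = 0.423
H' = H/60 = 179/60 ≈ 2.9833; X = C×(1-|H' mod 2 - 1|) = 0.41595
m = L - C/2 = 0.53 - 0.2115 = 0.3185
Sector ⌊H'⌋ = 2 → (R',G',B') = (0.0, 0.423, 0.41595)
RGB = ((R'+m)×255, (G'+m)×255, (B'+m)×255) = (81.2175, 189.0825, 187.28475)
Round half up → RGB(81, 189, 187)


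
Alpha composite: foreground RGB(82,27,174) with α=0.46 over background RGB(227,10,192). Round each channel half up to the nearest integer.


C = α×F + (1-α)×B, with 1-α = 0.54
R: 0.46×82 + 0.54×227 = 37.72 + 122.58 = 160.30 → 160
G: 0.46×27 + 0.54×10 = 12.42 + 5.40 = 17.82 → 18
B: 0.46×174 + 0.54×192 = 80.04 + 103.68 = 183.72 → 184
= RGB(160, 18, 184)


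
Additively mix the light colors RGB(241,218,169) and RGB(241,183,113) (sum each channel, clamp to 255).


Additive: each channel = min(255, C₁+C₂)
R: 241+241 = 482 → 255
G: 218+183 = 401 → 255
B: 169+113 = 282 → 255
= RGB(255, 255, 255)


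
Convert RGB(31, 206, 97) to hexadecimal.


R = 31 → 1F (hex)
G = 206 → CE (hex)
B = 97 → 61 (hex)
Hex = #1FCE61


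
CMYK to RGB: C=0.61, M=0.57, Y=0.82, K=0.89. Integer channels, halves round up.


R = 255 × (1-C) × (1-K) = 255 × 0.39 × 0.11 = 10.9395 → 11
G = 255 × (1-M) × (1-K) = 255 × 0.43 × 0.11 = 12.0615 → 12
B = 255 × (1-Y) × (1-K) = 255 × 0.18 × 0.11 = 5.049 → 5
= RGB(11, 12, 5)


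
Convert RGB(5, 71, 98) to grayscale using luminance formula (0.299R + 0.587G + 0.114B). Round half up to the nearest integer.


Gray = 0.299×R + 0.587×G + 0.114×B
Gray = 0.299×5 + 0.587×71 + 0.114×98
Gray = 1.495 + 41.677 + 11.172
Gray = 54.344 → round half up → 54
Gray = 54


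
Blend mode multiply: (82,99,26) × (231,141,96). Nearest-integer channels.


Multiply: C = A×B/255, rounded to nearest integer
R: 82×231/255 = 18942/255 ≈ 74.282 → 74
G: 99×141/255 = 13959/255 ≈ 54.741 → 55
B: 26×96/255 = 2496/255 ≈ 9.788 → 10
= RGB(74, 55, 10)


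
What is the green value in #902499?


Color: #902499
R = 90 = 144
G = 24 = 36
B = 99 = 153
Green = 36


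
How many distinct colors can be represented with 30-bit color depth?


Colors = 2^bits = 2^30
= 1,073,741,824 colors


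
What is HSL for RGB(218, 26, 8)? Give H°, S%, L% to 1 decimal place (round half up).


Normalize: R'=218/255≈0.8549, G'=26/255≈0.1020, B'=8/255≈0.0314
Max=218/255, Min=8/255, Δ=Max-Min=210/255
L = (Max+Min)/2 = (218+8)/510 = 226/510 = 0.44313… → L = 44.3%
L ≤ 0.5 → S = Δ/(Max+Min) = 210/(218+8) = 210/226 = 0.92920… → S = 92.9%
(the 1/255 factors cancel in S and H, so raw channel differences can be used)
Max is R' → H = 60 × (((G-B)/Δ) mod 6) = 60 × (((26-8)/210) mod 6)
  18/210 = 0.0857…
  H = 60 × 0.0857… = 5.142…° → H = 5.1°
= HSL(5.1°, 92.9%, 44.3%)


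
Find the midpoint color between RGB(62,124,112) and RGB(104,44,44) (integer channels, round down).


Midpoint: each channel = ⌊(C₁+C₂)/2⌋
R: ⌊(62+104)/2⌋ = 83
G: ⌊(124+44)/2⌋ = 84
B: ⌊(112+44)/2⌋ = 78
= RGB(83, 84, 78)


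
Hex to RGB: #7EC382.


7E → 126 (R)
C3 → 195 (G)
82 → 130 (B)
= RGB(126, 195, 130)


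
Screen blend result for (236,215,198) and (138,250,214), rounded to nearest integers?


Screen: C = 255 - (255-A)×(255-B)/255, rounded to nearest integer
R: 255 - (255-236)×(255-138)/255 = 255 - 2223/255 ≈ 255 - 8.718 = 246.282 → 246
G: 255 - (255-215)×(255-250)/255 = 255 - 200/255 ≈ 255 - 0.784 = 254.216 → 254
B: 255 - (255-198)×(255-214)/255 = 255 - 2337/255 ≈ 255 - 9.165 = 245.835 → 246
= RGB(246, 254, 246)


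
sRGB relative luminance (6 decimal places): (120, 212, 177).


Linearize each channel (sRGB transfer function): c = v/255; c_lin = c/12.92 if c ≤ 0.04045, else ((c+0.055)/1.055)^2.4
  R: 120/255 ≈ 0.470588 > 0.04045 → ((0.470588+0.055)/1.055)^2.4 ≈ 0.187821
  G: 212/255 ≈ 0.831373 > 0.04045 → ((0.831373+0.055)/1.055)^2.4 ≈ 0.658375
  B: 177/255 ≈ 0.694118 > 0.04045 → ((0.694118+0.055)/1.055)^2.4 ≈ 0.439657
R_lin = 0.187821, G_lin = 0.658375, B_lin = 0.439657
L = 0.2126×R + 0.7152×G + 0.0722×B
L = 0.2126×0.187821 + 0.7152×0.658375 + 0.0722×0.439657
L ≈ 0.542544


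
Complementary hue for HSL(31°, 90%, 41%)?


Complement = opposite side of color wheel = hue + 180°
H' = (31 + 180) mod 360 = 211°
S and L unchanged.
= HSL(211°, 90%, 41%)


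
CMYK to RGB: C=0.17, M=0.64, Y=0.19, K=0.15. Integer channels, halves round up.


R = 255 × (1-C) × (1-K) = 255 × 0.83 × 0.85 = 179.9025 → 180
G = 255 × (1-M) × (1-K) = 255 × 0.36 × 0.85 = 78.03 → 78
B = 255 × (1-Y) × (1-K) = 255 × 0.81 × 0.85 = 175.5675 → 176
= RGB(180, 78, 176)


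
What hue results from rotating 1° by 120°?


New hue = (H + rotation) mod 360
New hue = (1 + 120) mod 360
= 121 mod 360
= 121°


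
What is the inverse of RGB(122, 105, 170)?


Invert: (255-R, 255-G, 255-B)
R: 255-122 = 133
G: 255-105 = 150
B: 255-170 = 85
= RGB(133, 150, 85)


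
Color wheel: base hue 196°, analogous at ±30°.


Base hue: 196°
Left analog: (196 - 30) mod 360 = 166°
Right analog: (196 + 30) mod 360 = 226°
Analogous hues = 166° and 226°


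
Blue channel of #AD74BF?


Color: #AD74BF
R = AD = 173
G = 74 = 116
B = BF = 191
Blue = 191


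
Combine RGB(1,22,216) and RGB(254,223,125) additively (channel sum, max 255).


Additive: each channel = min(255, C₁+C₂)
R: 1+254 = 255 → 255
G: 22+223 = 245 → 245
B: 216+125 = 341 → 255
= RGB(255, 245, 255)


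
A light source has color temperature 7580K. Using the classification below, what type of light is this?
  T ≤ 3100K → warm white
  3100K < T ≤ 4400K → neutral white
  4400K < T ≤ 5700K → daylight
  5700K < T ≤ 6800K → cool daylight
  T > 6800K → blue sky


Temperature: 7580K
7580K > 6800K → blue sky
Classification: blue sky


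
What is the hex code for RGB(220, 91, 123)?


R = 220 → DC (hex)
G = 91 → 5B (hex)
B = 123 → 7B (hex)
Hex = #DC5B7B


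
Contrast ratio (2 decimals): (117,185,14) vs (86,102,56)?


Linearize each sRGB channel c=v/255: c/12.92 if c ≤ 0.04045 else ((c+0.055)/1.055)^2.4
L = 0.2126×R_lin + 0.7152×G_lin + 0.0722×B_lin
Color 1 (117,185,14):
  R=117: 117/255≈0.4588 > 0.04045 → ((0.4588+0.055)/1.055)^2.4 ≈ 0.17789
  G=185: 185/255≈0.7255 > 0.04045 → ((0.7255+0.055)/1.055)^2.4 ≈ 0.48515
  B=14: 14/255≈0.0549 > 0.04045 → ((0.0549+0.055)/1.055)^2.4 ≈ 0.00439
  L1 = 0.2126×0.17789 + 0.7152×0.48515 + 0.0722×0.00439 ≈ 0.38512
Color 2 (86,102,56):
  R=86: 86/255≈0.3373 > 0.04045 → ((0.3373+0.055)/1.055)^2.4 ≈ 0.09306
  G=102: 102/255≈0.4000 > 0.04045 → ((0.4000+0.055)/1.055)^2.4 ≈ 0.13287
  B=56: 56/255≈0.2196 > 0.04045 → ((0.2196+0.055)/1.055)^2.4 ≈ 0.03955
  L2 = 0.2126×0.09306 + 0.7152×0.13287 + 0.0722×0.03955 ≈ 0.11767
Lighter = 0.38512, Darker = 0.11767
Ratio = (L_lighter + 0.05) / (L_darker + 0.05)
Ratio = (0.38512 + 0.05) / (0.11767 + 0.05) = 0.43512 / 0.16767 ≈ 2.5951
Ratio ≈ 2.60:1


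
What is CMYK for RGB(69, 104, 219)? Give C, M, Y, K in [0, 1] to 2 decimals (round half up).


R'=69/255≈0.2706, G'=104/255≈0.4078, B'=219/255≈0.8588
K = 1 - max(R',G',B') = 1 - 219/255 = 36/255 = 0.14117… → 0.14
(1-R'-K)/(1-K) simplifies to (max-R)/max with max = 219:
C = (219-69)/219 = 150/219 = 0.68493… → 0.68
M = (219-104)/219 = 115/219 = 0.52511… → 0.53
Y = (219-219)/219 = 0/219 = 0 → 0.00
= CMYK(0.68, 0.53, 0.00, 0.14)


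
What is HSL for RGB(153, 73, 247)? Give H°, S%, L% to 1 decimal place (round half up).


Normalize: R'=153/255≈0.6000, G'=73/255≈0.2863, B'=247/255≈0.9686
Max=247/255, Min=73/255, Δ=Max-Min=174/255
L = (Max+Min)/2 = (247+73)/510 = 320/510 = 0.62745… → L = 62.7%
L > 0.5 → S = Δ/(2-Max-Min) = 174/(510-247-73) = 174/190 = 0.91578… → S = 91.6%
(the 1/255 factors cancel in S and H, so raw channel differences can be used)
Max is B' → H = 60 × ((R-G)/Δ + 4) = 60 × ((153-73)/174 + 4)
  80/174 + 4 = 0.4597… + 4 = 4.4597…
  H = 60 × 4.4597… = 267.586…° → H = 267.6°
= HSL(267.6°, 91.6%, 62.7%)


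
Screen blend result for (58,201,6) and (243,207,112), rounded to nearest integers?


Screen: C = 255 - (255-A)×(255-B)/255, rounded to nearest integer
R: 255 - (255-58)×(255-243)/255 = 255 - 2364/255 ≈ 255 - 9.271 = 245.729 → 246
G: 255 - (255-201)×(255-207)/255 = 255 - 2592/255 ≈ 255 - 10.165 = 244.835 → 245
B: 255 - (255-6)×(255-112)/255 = 255 - 35607/255 ≈ 255 - 139.635 = 115.365 → 115
= RGB(246, 245, 115)
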